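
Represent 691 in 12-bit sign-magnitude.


Sign bit: 0 (positive)
Magnitude: 691 = 01010110011
= 001010110011


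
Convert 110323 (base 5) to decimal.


Positional values (base 5):
  3 × 5^0 = 3 × 1 = 3
  2 × 5^1 = 2 × 5 = 10
  3 × 5^2 = 3 × 25 = 75
  0 × 5^3 = 0 × 125 = 0
  1 × 5^4 = 1 × 625 = 625
  1 × 5^5 = 1 × 3125 = 3125
Sum = 3 + 10 + 75 + 0 + 625 + 3125
= 3838


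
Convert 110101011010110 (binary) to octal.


Group into 3-bit groups: 110101011010110
  110 = 6
  101 = 5
  011 = 3
  010 = 2
  110 = 6
= 0o65326


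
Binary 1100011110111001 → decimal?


Positional values:
Bit 0: 1 × 2^0 = 1
Bit 3: 1 × 2^3 = 8
Bit 4: 1 × 2^4 = 16
Bit 5: 1 × 2^5 = 32
Bit 7: 1 × 2^7 = 128
Bit 8: 1 × 2^8 = 256
Bit 9: 1 × 2^9 = 512
Bit 10: 1 × 2^10 = 1024
Bit 14: 1 × 2^14 = 16384
Bit 15: 1 × 2^15 = 32768
Sum = 1 + 8 + 16 + 32 + 128 + 256 + 512 + 1024 + 16384 + 32768
= 51129


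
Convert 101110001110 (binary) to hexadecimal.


Group into 4-bit nibbles: 101110001110
  1011 = B
  1000 = 8
  1110 = E
= 0xB8E


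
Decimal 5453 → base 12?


Divide by 12 repeatedly:
5453 ÷ 12 = 454 remainder 5
454 ÷ 12 = 37 remainder 10
37 ÷ 12 = 3 remainder 1
3 ÷ 12 = 0 remainder 3
Reading remainders bottom-up:
= 31A5


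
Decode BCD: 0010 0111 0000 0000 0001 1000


Each 4-bit group → digit:
  0010 → 2
  0111 → 7
  0000 → 0
  0000 → 0
  0001 → 1
  1000 → 8
= 270018


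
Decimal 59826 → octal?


Divide by 8 repeatedly:
59826 ÷ 8 = 7478 remainder 2
7478 ÷ 8 = 934 remainder 6
934 ÷ 8 = 116 remainder 6
116 ÷ 8 = 14 remainder 4
14 ÷ 8 = 1 remainder 6
1 ÷ 8 = 0 remainder 1
Reading remainders bottom-up:
= 0o164662


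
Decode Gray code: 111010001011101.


Gray code: 111010001011101
MSB stays the same: 1
Each subsequent bit = prev_binary XOR current_gray:
  B[1] = 1 XOR 1 = 0
  B[2] = 0 XOR 1 = 1
  B[3] = 1 XOR 0 = 1
  B[4] = 1 XOR 1 = 0
  B[5] = 0 XOR 0 = 0
  B[6] = 0 XOR 0 = 0
  B[7] = 0 XOR 0 = 0
  B[8] = 0 XOR 1 = 1
  B[9] = 1 XOR 0 = 1
  B[10] = 1 XOR 1 = 0
  B[11] = 0 XOR 1 = 1
  B[12] = 1 XOR 1 = 0
  B[13] = 0 XOR 0 = 0
  B[14] = 0 XOR 1 = 1
= 101100001101001 (22633 decimal)


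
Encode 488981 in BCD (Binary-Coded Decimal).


Each digit → 4-bit binary:
  4 → 0100
  8 → 1000
  8 → 1000
  9 → 1001
  8 → 1000
  1 → 0001
= 0100 1000 1000 1001 1000 0001


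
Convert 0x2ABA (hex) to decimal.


Positional values:
Position 0: A × 16^0 = 10 × 1 = 10
Position 1: B × 16^1 = 11 × 16 = 176
Position 2: A × 16^2 = 10 × 256 = 2560
Position 3: 2 × 16^3 = 2 × 4096 = 8192
Sum = 10 + 176 + 2560 + 8192
= 10938


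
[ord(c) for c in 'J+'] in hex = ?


String: 'J+'  (2 characters)
Per-character ASCII lookup:
  'J': uppercase starts at 65: 'J' = 65 + 9 = 74 → 0x4A
  '+': special character: '+' = 43 → 0x2B
= 0x4A 0x2B


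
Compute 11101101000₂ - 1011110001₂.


Align and subtract column by column (LSB to MSB, borrowing when needed):
  11101101000
- 01011110001
  -----------
  col 0: (0 - 0 borrow-in) - 1 → borrow from next column: (0+2) - 1 = 1, borrow out 1
  col 1: (0 - 1 borrow-in) - 0 → borrow from next column: (-1+2) - 0 = 1, borrow out 1
  col 2: (0 - 1 borrow-in) - 0 → borrow from next column: (-1+2) - 0 = 1, borrow out 1
  col 3: (1 - 1 borrow-in) - 0 → 0 - 0 = 0, borrow out 0
  col 4: (0 - 0 borrow-in) - 1 → borrow from next column: (0+2) - 1 = 1, borrow out 1
  col 5: (1 - 1 borrow-in) - 1 → borrow from next column: (0+2) - 1 = 1, borrow out 1
  col 6: (1 - 1 borrow-in) - 1 → borrow from next column: (0+2) - 1 = 1, borrow out 1
  col 7: (0 - 1 borrow-in) - 1 → borrow from next column: (-1+2) - 1 = 0, borrow out 1
  col 8: (1 - 1 borrow-in) - 0 → 0 - 0 = 0, borrow out 0
  col 9: (1 - 0 borrow-in) - 1 → 1 - 1 = 0, borrow out 0
  col 10: (1 - 0 borrow-in) - 0 → 1 - 0 = 1, borrow out 0
Reading bits MSB→LSB: 10001110111
Strip leading zeros: 10001110111
= 10001110111


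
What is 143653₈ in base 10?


Positional values:
Position 0: 3 × 8^0 = 3
Position 1: 5 × 8^1 = 40
Position 2: 6 × 8^2 = 384
Position 3: 3 × 8^3 = 1536
Position 4: 4 × 8^4 = 16384
Position 5: 1 × 8^5 = 32768
Sum = 3 + 40 + 384 + 1536 + 16384 + 32768
= 51115


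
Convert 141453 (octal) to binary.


Each octal digit → 3 binary bits:
  1 = 001
  4 = 100
  1 = 001
  4 = 100
  5 = 101
  3 = 011
Concatenate: 001 100 001 100 101 011
= 001100001100101011


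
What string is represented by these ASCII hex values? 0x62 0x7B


Codes (hex): 0x62 0x7B
Per-code ASCII lookup:
  0x62 = 98  (range 97-122: lowercase, 98 - 97 = 1) → 'b'
  0x7B = 123  (special character) → '{'
= 'b{'


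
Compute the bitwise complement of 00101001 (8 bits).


Original: 00101001
Invert all bits:
  bit 0: 0 → 1
  bit 1: 0 → 1
  bit 2: 1 → 0
  bit 3: 0 → 1
  bit 4: 1 → 0
  bit 5: 0 → 1
  bit 6: 0 → 1
  bit 7: 1 → 0
= 11010110


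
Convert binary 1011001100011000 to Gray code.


Binary: 1011001100011000
Gray code: G = B XOR (B >> 1)
B >> 1 = 0101100110001100
1011001100011000 XOR 0101100110001100:
  1 XOR 0 = 1
  0 XOR 1 = 1
  1 XOR 0 = 1
  1 XOR 1 = 0
  0 XOR 1 = 1
  0 XOR 0 = 0
  1 XOR 0 = 1
  1 XOR 1 = 0
  0 XOR 1 = 1
  0 XOR 0 = 0
  0 XOR 0 = 0
  1 XOR 0 = 1
  1 XOR 1 = 0
  0 XOR 1 = 1
  0 XOR 0 = 0
  0 XOR 0 = 0
= 1110101010010100


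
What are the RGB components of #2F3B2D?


Hex: #2F3B2D
R = 2F₁₆ = 47
G = 3B₁₆ = 59
B = 2D₁₆ = 45
= RGB(47, 59, 45)


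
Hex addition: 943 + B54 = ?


Align and add column by column (LSB to MSB, each column mod 16 with carry):
  0943
+ 0B54
  ----
  col 0: 3(3) + 4(4) + 0 (carry in) = 7 → 7(7), carry out 0
  col 1: 4(4) + 5(5) + 0 (carry in) = 9 → 9(9), carry out 0
  col 2: 9(9) + B(11) + 0 (carry in) = 20 → 4(4), carry out 1
  col 3: 0(0) + 0(0) + 1 (carry in) = 1 → 1(1), carry out 0
Reading digits MSB→LSB: 1497
Strip leading zeros: 1497
= 0x1497


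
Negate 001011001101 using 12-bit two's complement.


Original: 001011001101
Step 1 - Invert all bits: 110100110010
Step 2 - Add 1: 110100110010 + 1
= 110100110011 (represents -717)


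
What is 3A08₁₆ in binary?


Each hex digit → 4 binary bits:
  3 = 0011
  A = 1010
  0 = 0000
  8 = 1000
Concatenate: 0011 1010 0000 1000
= 0011101000001000


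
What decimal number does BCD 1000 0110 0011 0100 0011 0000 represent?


Each 4-bit group → digit:
  1000 → 8
  0110 → 6
  0011 → 3
  0100 → 4
  0011 → 3
  0000 → 0
= 863430


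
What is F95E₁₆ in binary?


Each hex digit → 4 binary bits:
  F = 1111
  9 = 1001
  5 = 0101
  E = 1110
Concatenate: 1111 1001 0101 1110
= 1111100101011110


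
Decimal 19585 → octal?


Divide by 8 repeatedly:
19585 ÷ 8 = 2448 remainder 1
2448 ÷ 8 = 306 remainder 0
306 ÷ 8 = 38 remainder 2
38 ÷ 8 = 4 remainder 6
4 ÷ 8 = 0 remainder 4
Reading remainders bottom-up:
= 0o46201


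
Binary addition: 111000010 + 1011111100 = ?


Align and add column by column (LSB to MSB, carry propagating):
  00111000010
+ 01011111100
  -----------
  col 0: 0 + 0 + 0 (carry in) = 0 → bit 0, carry out 0
  col 1: 1 + 0 + 0 (carry in) = 1 → bit 1, carry out 0
  col 2: 0 + 1 + 0 (carry in) = 1 → bit 1, carry out 0
  col 3: 0 + 1 + 0 (carry in) = 1 → bit 1, carry out 0
  col 4: 0 + 1 + 0 (carry in) = 1 → bit 1, carry out 0
  col 5: 0 + 1 + 0 (carry in) = 1 → bit 1, carry out 0
  col 6: 1 + 1 + 0 (carry in) = 2 → bit 0, carry out 1
  col 7: 1 + 1 + 1 (carry in) = 3 → bit 1, carry out 1
  col 8: 1 + 0 + 1 (carry in) = 2 → bit 0, carry out 1
  col 9: 0 + 1 + 1 (carry in) = 2 → bit 0, carry out 1
  col 10: 0 + 0 + 1 (carry in) = 1 → bit 1, carry out 0
Reading bits MSB→LSB: 10010111110
Strip leading zeros: 10010111110
= 10010111110


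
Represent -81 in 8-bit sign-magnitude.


Sign bit: 1 (negative)
Magnitude: 81 = 1010001
= 11010001


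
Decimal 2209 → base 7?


Divide by 7 repeatedly:
2209 ÷ 7 = 315 remainder 4
315 ÷ 7 = 45 remainder 0
45 ÷ 7 = 6 remainder 3
6 ÷ 7 = 0 remainder 6
Reading remainders bottom-up:
= 6304


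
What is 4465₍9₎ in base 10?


Positional values (base 9):
  5 × 9^0 = 5 × 1 = 5
  6 × 9^1 = 6 × 9 = 54
  4 × 9^2 = 4 × 81 = 324
  4 × 9^3 = 4 × 729 = 2916
Sum = 5 + 54 + 324 + 2916
= 3299


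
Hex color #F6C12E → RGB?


Hex: #F6C12E
R = F6₁₆ = 246
G = C1₁₆ = 193
B = 2E₁₆ = 46
= RGB(246, 193, 46)


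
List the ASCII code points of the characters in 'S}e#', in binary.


String: 'S}e#'  (4 characters)
Per-character ASCII lookup:
  'S': uppercase starts at 65: 'S' = 65 + 18 = 83 → 1010011
  '}': special character: '}' = 125 → 1111101
  'e': lowercase starts at 97: 'e' = 97 + 4 = 101 → 1100101
  '#': special character: '#' = 35 → 100011
= 1010011 1111101 1100101 100011


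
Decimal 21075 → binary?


Divide by 2 repeatedly:
21075 ÷ 2 = 10537 remainder 1
10537 ÷ 2 = 5268 remainder 1
5268 ÷ 2 = 2634 remainder 0
2634 ÷ 2 = 1317 remainder 0
1317 ÷ 2 = 658 remainder 1
658 ÷ 2 = 329 remainder 0
329 ÷ 2 = 164 remainder 1
164 ÷ 2 = 82 remainder 0
82 ÷ 2 = 41 remainder 0
41 ÷ 2 = 20 remainder 1
20 ÷ 2 = 10 remainder 0
10 ÷ 2 = 5 remainder 0
5 ÷ 2 = 2 remainder 1
2 ÷ 2 = 1 remainder 0
1 ÷ 2 = 0 remainder 1
Reading remainders bottom-up:
= 101001001010011


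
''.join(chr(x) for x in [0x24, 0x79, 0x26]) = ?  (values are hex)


Codes (hex): 0x24 0x79 0x26
Per-code ASCII lookup:
  0x24 = 36  (special character) → '$'
  0x79 = 121  (range 97-122: lowercase, 121 - 97 = 24) → 'y'
  0x26 = 38  (special character) → '&'
= '$y&'


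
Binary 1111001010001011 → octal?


Group into 3-bit groups: 001111001010001011
  001 = 1
  111 = 7
  001 = 1
  010 = 2
  001 = 1
  011 = 3
= 0o171213


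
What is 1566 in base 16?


Divide by 16 repeatedly:
1566 ÷ 16 = 97 remainder 14 (E)
97 ÷ 16 = 6 remainder 1 (1)
6 ÷ 16 = 0 remainder 6 (6)
Reading remainders bottom-up:
= 0x61E


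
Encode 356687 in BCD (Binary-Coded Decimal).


Each digit → 4-bit binary:
  3 → 0011
  5 → 0101
  6 → 0110
  6 → 0110
  8 → 1000
  7 → 0111
= 0011 0101 0110 0110 1000 0111


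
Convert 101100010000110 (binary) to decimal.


Positional values:
Bit 1: 1 × 2^1 = 2
Bit 2: 1 × 2^2 = 4
Bit 7: 1 × 2^7 = 128
Bit 11: 1 × 2^11 = 2048
Bit 12: 1 × 2^12 = 4096
Bit 14: 1 × 2^14 = 16384
Sum = 2 + 4 + 128 + 2048 + 4096 + 16384
= 22662


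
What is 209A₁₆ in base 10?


Positional values:
Position 0: A × 16^0 = 10 × 1 = 10
Position 1: 9 × 16^1 = 9 × 16 = 144
Position 2: 0 × 16^2 = 0 × 256 = 0
Position 3: 2 × 16^3 = 2 × 4096 = 8192
Sum = 10 + 144 + 0 + 8192
= 8346


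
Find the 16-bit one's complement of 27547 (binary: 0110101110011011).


Original: 0110101110011011
Invert all bits:
  bit 0: 0 → 1
  bit 1: 1 → 0
  bit 2: 1 → 0
  bit 3: 0 → 1
  bit 4: 1 → 0
  bit 5: 0 → 1
  bit 6: 1 → 0
  bit 7: 1 → 0
  bit 8: 1 → 0
  bit 9: 0 → 1
  bit 10: 0 → 1
  bit 11: 1 → 0
  bit 12: 1 → 0
  bit 13: 0 → 1
  bit 14: 1 → 0
  bit 15: 1 → 0
= 1001010001100100


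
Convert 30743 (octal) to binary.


Each octal digit → 3 binary bits:
  3 = 011
  0 = 000
  7 = 111
  4 = 100
  3 = 011
Concatenate: 011 000 111 100 011
= 011000111100011


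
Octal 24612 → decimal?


Positional values:
Position 0: 2 × 8^0 = 2
Position 1: 1 × 8^1 = 8
Position 2: 6 × 8^2 = 384
Position 3: 4 × 8^3 = 2048
Position 4: 2 × 8^4 = 8192
Sum = 2 + 8 + 384 + 2048 + 8192
= 10634


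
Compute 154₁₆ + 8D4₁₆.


Align and add column by column (LSB to MSB, each column mod 16 with carry):
  0154
+ 08D4
  ----
  col 0: 4(4) + 4(4) + 0 (carry in) = 8 → 8(8), carry out 0
  col 1: 5(5) + D(13) + 0 (carry in) = 18 → 2(2), carry out 1
  col 2: 1(1) + 8(8) + 1 (carry in) = 10 → A(10), carry out 0
  col 3: 0(0) + 0(0) + 0 (carry in) = 0 → 0(0), carry out 0
Reading digits MSB→LSB: 0A28
Strip leading zeros: A28
= 0xA28


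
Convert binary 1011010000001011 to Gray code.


Binary: 1011010000001011
Gray code: G = B XOR (B >> 1)
B >> 1 = 0101101000000101
1011010000001011 XOR 0101101000000101:
  1 XOR 0 = 1
  0 XOR 1 = 1
  1 XOR 0 = 1
  1 XOR 1 = 0
  0 XOR 1 = 1
  1 XOR 0 = 1
  0 XOR 1 = 1
  0 XOR 0 = 0
  0 XOR 0 = 0
  0 XOR 0 = 0
  0 XOR 0 = 0
  0 XOR 0 = 0
  1 XOR 0 = 1
  0 XOR 1 = 1
  1 XOR 0 = 1
  1 XOR 1 = 0
= 1110111000001110


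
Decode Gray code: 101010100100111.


Gray code: 101010100100111
MSB stays the same: 1
Each subsequent bit = prev_binary XOR current_gray:
  B[1] = 1 XOR 0 = 1
  B[2] = 1 XOR 1 = 0
  B[3] = 0 XOR 0 = 0
  B[4] = 0 XOR 1 = 1
  B[5] = 1 XOR 0 = 1
  B[6] = 1 XOR 1 = 0
  B[7] = 0 XOR 0 = 0
  B[8] = 0 XOR 0 = 0
  B[9] = 0 XOR 1 = 1
  B[10] = 1 XOR 0 = 1
  B[11] = 1 XOR 0 = 1
  B[12] = 1 XOR 1 = 0
  B[13] = 0 XOR 1 = 1
  B[14] = 1 XOR 1 = 0
= 110011000111010 (26170 decimal)


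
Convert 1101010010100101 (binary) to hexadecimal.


Group into 4-bit nibbles: 1101010010100101
  1101 = D
  0100 = 4
  1010 = A
  0101 = 5
= 0xD4A5


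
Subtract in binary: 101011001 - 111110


Align and subtract column by column (LSB to MSB, borrowing when needed):
  101011001
- 000111110
  ---------
  col 0: (1 - 0 borrow-in) - 0 → 1 - 0 = 1, borrow out 0
  col 1: (0 - 0 borrow-in) - 1 → borrow from next column: (0+2) - 1 = 1, borrow out 1
  col 2: (0 - 1 borrow-in) - 1 → borrow from next column: (-1+2) - 1 = 0, borrow out 1
  col 3: (1 - 1 borrow-in) - 1 → borrow from next column: (0+2) - 1 = 1, borrow out 1
  col 4: (1 - 1 borrow-in) - 1 → borrow from next column: (0+2) - 1 = 1, borrow out 1
  col 5: (0 - 1 borrow-in) - 1 → borrow from next column: (-1+2) - 1 = 0, borrow out 1
  col 6: (1 - 1 borrow-in) - 0 → 0 - 0 = 0, borrow out 0
  col 7: (0 - 0 borrow-in) - 0 → 0 - 0 = 0, borrow out 0
  col 8: (1 - 0 borrow-in) - 0 → 1 - 0 = 1, borrow out 0
Reading bits MSB→LSB: 100011011
Strip leading zeros: 100011011
= 100011011


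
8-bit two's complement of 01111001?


Original: 01111001
Step 1 - Invert all bits: 10000110
Step 2 - Add 1: 10000110 + 1
= 10000111 (represents -121)


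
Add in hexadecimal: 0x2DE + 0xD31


Align and add column by column (LSB to MSB, each column mod 16 with carry):
  02DE
+ 0D31
  ----
  col 0: E(14) + 1(1) + 0 (carry in) = 15 → F(15), carry out 0
  col 1: D(13) + 3(3) + 0 (carry in) = 16 → 0(0), carry out 1
  col 2: 2(2) + D(13) + 1 (carry in) = 16 → 0(0), carry out 1
  col 3: 0(0) + 0(0) + 1 (carry in) = 1 → 1(1), carry out 0
Reading digits MSB→LSB: 100F
Strip leading zeros: 100F
= 0x100F


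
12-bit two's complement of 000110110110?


Original: 000110110110
Step 1 - Invert all bits: 111001001001
Step 2 - Add 1: 111001001001 + 1
= 111001001010 (represents -438)


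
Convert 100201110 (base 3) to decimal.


Positional values (base 3):
  0 × 3^0 = 0 × 1 = 0
  1 × 3^1 = 1 × 3 = 3
  1 × 3^2 = 1 × 9 = 9
  1 × 3^3 = 1 × 27 = 27
  0 × 3^4 = 0 × 81 = 0
  2 × 3^5 = 2 × 243 = 486
  0 × 3^6 = 0 × 729 = 0
  0 × 3^7 = 0 × 2187 = 0
  1 × 3^8 = 1 × 6561 = 6561
Sum = 0 + 3 + 9 + 27 + 0 + 486 + 0 + 0 + 6561
= 7086


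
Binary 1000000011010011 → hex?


Group into 4-bit nibbles: 1000000011010011
  1000 = 8
  0000 = 0
  1101 = D
  0011 = 3
= 0x80D3


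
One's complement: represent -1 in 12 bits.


Original: 000000000001
Invert all bits:
  bit 0: 0 → 1
  bit 1: 0 → 1
  bit 2: 0 → 1
  bit 3: 0 → 1
  bit 4: 0 → 1
  bit 5: 0 → 1
  bit 6: 0 → 1
  bit 7: 0 → 1
  bit 8: 0 → 1
  bit 9: 0 → 1
  bit 10: 0 → 1
  bit 11: 1 → 0
= 111111111110


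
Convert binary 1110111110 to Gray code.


Binary: 1110111110
Gray code: G = B XOR (B >> 1)
B >> 1 = 0111011111
1110111110 XOR 0111011111:
  1 XOR 0 = 1
  1 XOR 1 = 0
  1 XOR 1 = 0
  0 XOR 1 = 1
  1 XOR 0 = 1
  1 XOR 1 = 0
  1 XOR 1 = 0
  1 XOR 1 = 0
  1 XOR 1 = 0
  0 XOR 1 = 1
= 1001100001


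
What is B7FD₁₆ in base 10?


Positional values:
Position 0: D × 16^0 = 13 × 1 = 13
Position 1: F × 16^1 = 15 × 16 = 240
Position 2: 7 × 16^2 = 7 × 256 = 1792
Position 3: B × 16^3 = 11 × 4096 = 45056
Sum = 13 + 240 + 1792 + 45056
= 47101


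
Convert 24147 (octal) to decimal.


Positional values:
Position 0: 7 × 8^0 = 7
Position 1: 4 × 8^1 = 32
Position 2: 1 × 8^2 = 64
Position 3: 4 × 8^3 = 2048
Position 4: 2 × 8^4 = 8192
Sum = 7 + 32 + 64 + 2048 + 8192
= 10343


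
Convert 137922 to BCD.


Each digit → 4-bit binary:
  1 → 0001
  3 → 0011
  7 → 0111
  9 → 1001
  2 → 0010
  2 → 0010
= 0001 0011 0111 1001 0010 0010


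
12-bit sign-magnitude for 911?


Sign bit: 0 (positive)
Magnitude: 911 = 01110001111
= 001110001111


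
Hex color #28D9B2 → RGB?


Hex: #28D9B2
R = 28₁₆ = 40
G = D9₁₆ = 217
B = B2₁₆ = 178
= RGB(40, 217, 178)


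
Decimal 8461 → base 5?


Divide by 5 repeatedly:
8461 ÷ 5 = 1692 remainder 1
1692 ÷ 5 = 338 remainder 2
338 ÷ 5 = 67 remainder 3
67 ÷ 5 = 13 remainder 2
13 ÷ 5 = 2 remainder 3
2 ÷ 5 = 0 remainder 2
Reading remainders bottom-up:
= 232321


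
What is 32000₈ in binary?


Each octal digit → 3 binary bits:
  3 = 011
  2 = 010
  0 = 000
  0 = 000
  0 = 000
Concatenate: 011 010 000 000 000
= 011010000000000


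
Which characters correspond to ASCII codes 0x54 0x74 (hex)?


Codes (hex): 0x54 0x74
Per-code ASCII lookup:
  0x54 = 84  (range 65-90: uppercase, 84 - 65 = 19) → 'T'
  0x74 = 116  (range 97-122: lowercase, 116 - 97 = 19) → 't'
= 'Tt'


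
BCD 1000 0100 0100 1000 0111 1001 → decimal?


Each 4-bit group → digit:
  1000 → 8
  0100 → 4
  0100 → 4
  1000 → 8
  0111 → 7
  1001 → 9
= 844879


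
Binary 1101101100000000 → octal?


Group into 3-bit groups: 001101101100000000
  001 = 1
  101 = 5
  101 = 5
  100 = 4
  000 = 0
  000 = 0
= 0o155400


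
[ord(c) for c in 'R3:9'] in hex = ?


String: 'R3:9'  (4 characters)
Per-character ASCII lookup:
  'R': uppercase starts at 65: 'R' = 65 + 17 = 82 → 0x52
  '3': digits start at 48: '3' = 48 + 3 = 51 → 0x33
  ':': special character: ':' = 58 → 0x3A
  '9': digits start at 48: '9' = 48 + 9 = 57 → 0x39
= 0x52 0x33 0x3A 0x39


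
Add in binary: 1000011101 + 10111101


Align and add column by column (LSB to MSB, carry propagating):
  01000011101
+ 00010111101
  -----------
  col 0: 1 + 1 + 0 (carry in) = 2 → bit 0, carry out 1
  col 1: 0 + 0 + 1 (carry in) = 1 → bit 1, carry out 0
  col 2: 1 + 1 + 0 (carry in) = 2 → bit 0, carry out 1
  col 3: 1 + 1 + 1 (carry in) = 3 → bit 1, carry out 1
  col 4: 1 + 1 + 1 (carry in) = 3 → bit 1, carry out 1
  col 5: 0 + 1 + 1 (carry in) = 2 → bit 0, carry out 1
  col 6: 0 + 0 + 1 (carry in) = 1 → bit 1, carry out 0
  col 7: 0 + 1 + 0 (carry in) = 1 → bit 1, carry out 0
  col 8: 0 + 0 + 0 (carry in) = 0 → bit 0, carry out 0
  col 9: 1 + 0 + 0 (carry in) = 1 → bit 1, carry out 0
  col 10: 0 + 0 + 0 (carry in) = 0 → bit 0, carry out 0
Reading bits MSB→LSB: 01011011010
Strip leading zeros: 1011011010
= 1011011010


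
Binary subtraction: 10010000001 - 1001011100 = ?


Align and subtract column by column (LSB to MSB, borrowing when needed):
  10010000001
- 01001011100
  -----------
  col 0: (1 - 0 borrow-in) - 0 → 1 - 0 = 1, borrow out 0
  col 1: (0 - 0 borrow-in) - 0 → 0 - 0 = 0, borrow out 0
  col 2: (0 - 0 borrow-in) - 1 → borrow from next column: (0+2) - 1 = 1, borrow out 1
  col 3: (0 - 1 borrow-in) - 1 → borrow from next column: (-1+2) - 1 = 0, borrow out 1
  col 4: (0 - 1 borrow-in) - 1 → borrow from next column: (-1+2) - 1 = 0, borrow out 1
  col 5: (0 - 1 borrow-in) - 0 → borrow from next column: (-1+2) - 0 = 1, borrow out 1
  col 6: (0 - 1 borrow-in) - 1 → borrow from next column: (-1+2) - 1 = 0, borrow out 1
  col 7: (1 - 1 borrow-in) - 0 → 0 - 0 = 0, borrow out 0
  col 8: (0 - 0 borrow-in) - 0 → 0 - 0 = 0, borrow out 0
  col 9: (0 - 0 borrow-in) - 1 → borrow from next column: (0+2) - 1 = 1, borrow out 1
  col 10: (1 - 1 borrow-in) - 0 → 0 - 0 = 0, borrow out 0
Reading bits MSB→LSB: 01000100101
Strip leading zeros: 1000100101
= 1000100101


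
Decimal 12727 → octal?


Divide by 8 repeatedly:
12727 ÷ 8 = 1590 remainder 7
1590 ÷ 8 = 198 remainder 6
198 ÷ 8 = 24 remainder 6
24 ÷ 8 = 3 remainder 0
3 ÷ 8 = 0 remainder 3
Reading remainders bottom-up:
= 0o30667


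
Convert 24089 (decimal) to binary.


Divide by 2 repeatedly:
24089 ÷ 2 = 12044 remainder 1
12044 ÷ 2 = 6022 remainder 0
6022 ÷ 2 = 3011 remainder 0
3011 ÷ 2 = 1505 remainder 1
1505 ÷ 2 = 752 remainder 1
752 ÷ 2 = 376 remainder 0
376 ÷ 2 = 188 remainder 0
188 ÷ 2 = 94 remainder 0
94 ÷ 2 = 47 remainder 0
47 ÷ 2 = 23 remainder 1
23 ÷ 2 = 11 remainder 1
11 ÷ 2 = 5 remainder 1
5 ÷ 2 = 2 remainder 1
2 ÷ 2 = 1 remainder 0
1 ÷ 2 = 0 remainder 1
Reading remainders bottom-up:
= 101111000011001


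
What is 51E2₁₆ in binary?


Each hex digit → 4 binary bits:
  5 = 0101
  1 = 0001
  E = 1110
  2 = 0010
Concatenate: 0101 0001 1110 0010
= 0101000111100010


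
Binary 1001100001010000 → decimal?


Positional values:
Bit 4: 1 × 2^4 = 16
Bit 6: 1 × 2^6 = 64
Bit 11: 1 × 2^11 = 2048
Bit 12: 1 × 2^12 = 4096
Bit 15: 1 × 2^15 = 32768
Sum = 16 + 64 + 2048 + 4096 + 32768
= 38992


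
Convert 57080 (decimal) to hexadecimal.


Divide by 16 repeatedly:
57080 ÷ 16 = 3567 remainder 8 (8)
3567 ÷ 16 = 222 remainder 15 (F)
222 ÷ 16 = 13 remainder 14 (E)
13 ÷ 16 = 0 remainder 13 (D)
Reading remainders bottom-up:
= 0xDEF8


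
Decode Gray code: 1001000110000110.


Gray code: 1001000110000110
MSB stays the same: 1
Each subsequent bit = prev_binary XOR current_gray:
  B[1] = 1 XOR 0 = 1
  B[2] = 1 XOR 0 = 1
  B[3] = 1 XOR 1 = 0
  B[4] = 0 XOR 0 = 0
  B[5] = 0 XOR 0 = 0
  B[6] = 0 XOR 0 = 0
  B[7] = 0 XOR 1 = 1
  B[8] = 1 XOR 1 = 0
  B[9] = 0 XOR 0 = 0
  B[10] = 0 XOR 0 = 0
  B[11] = 0 XOR 0 = 0
  B[12] = 0 XOR 0 = 0
  B[13] = 0 XOR 1 = 1
  B[14] = 1 XOR 1 = 0
  B[15] = 0 XOR 0 = 0
= 1110000100000100 (57604 decimal)


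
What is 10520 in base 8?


Divide by 8 repeatedly:
10520 ÷ 8 = 1315 remainder 0
1315 ÷ 8 = 164 remainder 3
164 ÷ 8 = 20 remainder 4
20 ÷ 8 = 2 remainder 4
2 ÷ 8 = 0 remainder 2
Reading remainders bottom-up:
= 0o24430


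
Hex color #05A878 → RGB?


Hex: #05A878
R = 05₁₆ = 5
G = A8₁₆ = 168
B = 78₁₆ = 120
= RGB(5, 168, 120)


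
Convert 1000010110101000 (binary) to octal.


Group into 3-bit groups: 001000010110101000
  001 = 1
  000 = 0
  010 = 2
  110 = 6
  101 = 5
  000 = 0
= 0o102650


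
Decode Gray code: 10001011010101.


Gray code: 10001011010101
MSB stays the same: 1
Each subsequent bit = prev_binary XOR current_gray:
  B[1] = 1 XOR 0 = 1
  B[2] = 1 XOR 0 = 1
  B[3] = 1 XOR 0 = 1
  B[4] = 1 XOR 1 = 0
  B[5] = 0 XOR 0 = 0
  B[6] = 0 XOR 1 = 1
  B[7] = 1 XOR 1 = 0
  B[8] = 0 XOR 0 = 0
  B[9] = 0 XOR 1 = 1
  B[10] = 1 XOR 0 = 1
  B[11] = 1 XOR 1 = 0
  B[12] = 0 XOR 0 = 0
  B[13] = 0 XOR 1 = 1
= 11110010011001 (15513 decimal)


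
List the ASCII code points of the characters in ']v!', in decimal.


String: ']v!'  (3 characters)
Per-character ASCII lookup:
  ']': special character: ']' = 93
  'v': lowercase starts at 97: 'v' = 97 + 21 = 118
  '!': special character: '!' = 33
= 93 118 33


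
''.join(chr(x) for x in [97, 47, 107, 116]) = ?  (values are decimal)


Codes (decimal): 97 47 107 116
Per-code ASCII lookup:
  97  (range 97-122: lowercase, 97 - 97 = 0) → 'a'
  47  (special character) → '/'
  107  (range 97-122: lowercase, 107 - 97 = 10) → 'k'
  116  (range 97-122: lowercase, 116 - 97 = 19) → 't'
= 'a/kt'


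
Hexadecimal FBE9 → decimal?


Positional values:
Position 0: 9 × 16^0 = 9 × 1 = 9
Position 1: E × 16^1 = 14 × 16 = 224
Position 2: B × 16^2 = 11 × 256 = 2816
Position 3: F × 16^3 = 15 × 4096 = 61440
Sum = 9 + 224 + 2816 + 61440
= 64489


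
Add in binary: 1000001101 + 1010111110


Align and add column by column (LSB to MSB, carry propagating):
  01000001101
+ 01010111110
  -----------
  col 0: 1 + 0 + 0 (carry in) = 1 → bit 1, carry out 0
  col 1: 0 + 1 + 0 (carry in) = 1 → bit 1, carry out 0
  col 2: 1 + 1 + 0 (carry in) = 2 → bit 0, carry out 1
  col 3: 1 + 1 + 1 (carry in) = 3 → bit 1, carry out 1
  col 4: 0 + 1 + 1 (carry in) = 2 → bit 0, carry out 1
  col 5: 0 + 1 + 1 (carry in) = 2 → bit 0, carry out 1
  col 6: 0 + 0 + 1 (carry in) = 1 → bit 1, carry out 0
  col 7: 0 + 1 + 0 (carry in) = 1 → bit 1, carry out 0
  col 8: 0 + 0 + 0 (carry in) = 0 → bit 0, carry out 0
  col 9: 1 + 1 + 0 (carry in) = 2 → bit 0, carry out 1
  col 10: 0 + 0 + 1 (carry in) = 1 → bit 1, carry out 0
Reading bits MSB→LSB: 10011001011
Strip leading zeros: 10011001011
= 10011001011


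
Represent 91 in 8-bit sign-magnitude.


Sign bit: 0 (positive)
Magnitude: 91 = 1011011
= 01011011


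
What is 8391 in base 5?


Divide by 5 repeatedly:
8391 ÷ 5 = 1678 remainder 1
1678 ÷ 5 = 335 remainder 3
335 ÷ 5 = 67 remainder 0
67 ÷ 5 = 13 remainder 2
13 ÷ 5 = 2 remainder 3
2 ÷ 5 = 0 remainder 2
Reading remainders bottom-up:
= 232031


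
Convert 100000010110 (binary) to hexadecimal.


Group into 4-bit nibbles: 100000010110
  1000 = 8
  0001 = 1
  0110 = 6
= 0x816


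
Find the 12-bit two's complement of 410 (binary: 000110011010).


Original: 000110011010
Step 1 - Invert all bits: 111001100101
Step 2 - Add 1: 111001100101 + 1
= 111001100110 (represents -410)


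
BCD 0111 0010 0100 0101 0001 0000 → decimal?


Each 4-bit group → digit:
  0111 → 7
  0010 → 2
  0100 → 4
  0101 → 5
  0001 → 1
  0000 → 0
= 724510


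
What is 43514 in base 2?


Divide by 2 repeatedly:
43514 ÷ 2 = 21757 remainder 0
21757 ÷ 2 = 10878 remainder 1
10878 ÷ 2 = 5439 remainder 0
5439 ÷ 2 = 2719 remainder 1
2719 ÷ 2 = 1359 remainder 1
1359 ÷ 2 = 679 remainder 1
679 ÷ 2 = 339 remainder 1
339 ÷ 2 = 169 remainder 1
169 ÷ 2 = 84 remainder 1
84 ÷ 2 = 42 remainder 0
42 ÷ 2 = 21 remainder 0
21 ÷ 2 = 10 remainder 1
10 ÷ 2 = 5 remainder 0
5 ÷ 2 = 2 remainder 1
2 ÷ 2 = 1 remainder 0
1 ÷ 2 = 0 remainder 1
Reading remainders bottom-up:
= 1010100111111010


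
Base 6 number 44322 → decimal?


Positional values (base 6):
  2 × 6^0 = 2 × 1 = 2
  2 × 6^1 = 2 × 6 = 12
  3 × 6^2 = 3 × 36 = 108
  4 × 6^3 = 4 × 216 = 864
  4 × 6^4 = 4 × 1296 = 5184
Sum = 2 + 12 + 108 + 864 + 5184
= 6170


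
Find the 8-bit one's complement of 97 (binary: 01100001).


Original: 01100001
Invert all bits:
  bit 0: 0 → 1
  bit 1: 1 → 0
  bit 2: 1 → 0
  bit 3: 0 → 1
  bit 4: 0 → 1
  bit 5: 0 → 1
  bit 6: 0 → 1
  bit 7: 1 → 0
= 10011110


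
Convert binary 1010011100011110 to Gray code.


Binary: 1010011100011110
Gray code: G = B XOR (B >> 1)
B >> 1 = 0101001110001111
1010011100011110 XOR 0101001110001111:
  1 XOR 0 = 1
  0 XOR 1 = 1
  1 XOR 0 = 1
  0 XOR 1 = 1
  0 XOR 0 = 0
  1 XOR 0 = 1
  1 XOR 1 = 0
  1 XOR 1 = 0
  0 XOR 1 = 1
  0 XOR 0 = 0
  0 XOR 0 = 0
  1 XOR 0 = 1
  1 XOR 1 = 0
  1 XOR 1 = 0
  1 XOR 1 = 0
  0 XOR 1 = 1
= 1111010010010001


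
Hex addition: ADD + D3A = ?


Align and add column by column (LSB to MSB, each column mod 16 with carry):
  0ADD
+ 0D3A
  ----
  col 0: D(13) + A(10) + 0 (carry in) = 23 → 7(7), carry out 1
  col 1: D(13) + 3(3) + 1 (carry in) = 17 → 1(1), carry out 1
  col 2: A(10) + D(13) + 1 (carry in) = 24 → 8(8), carry out 1
  col 3: 0(0) + 0(0) + 1 (carry in) = 1 → 1(1), carry out 0
Reading digits MSB→LSB: 1817
Strip leading zeros: 1817
= 0x1817


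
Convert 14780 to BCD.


Each digit → 4-bit binary:
  1 → 0001
  4 → 0100
  7 → 0111
  8 → 1000
  0 → 0000
= 0001 0100 0111 1000 0000


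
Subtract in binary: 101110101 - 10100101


Align and subtract column by column (LSB to MSB, borrowing when needed):
  101110101
- 010100101
  ---------
  col 0: (1 - 0 borrow-in) - 1 → 1 - 1 = 0, borrow out 0
  col 1: (0 - 0 borrow-in) - 0 → 0 - 0 = 0, borrow out 0
  col 2: (1 - 0 borrow-in) - 1 → 1 - 1 = 0, borrow out 0
  col 3: (0 - 0 borrow-in) - 0 → 0 - 0 = 0, borrow out 0
  col 4: (1 - 0 borrow-in) - 0 → 1 - 0 = 1, borrow out 0
  col 5: (1 - 0 borrow-in) - 1 → 1 - 1 = 0, borrow out 0
  col 6: (1 - 0 borrow-in) - 0 → 1 - 0 = 1, borrow out 0
  col 7: (0 - 0 borrow-in) - 1 → borrow from next column: (0+2) - 1 = 1, borrow out 1
  col 8: (1 - 1 borrow-in) - 0 → 0 - 0 = 0, borrow out 0
Reading bits MSB→LSB: 011010000
Strip leading zeros: 11010000
= 11010000


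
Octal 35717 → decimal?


Positional values:
Position 0: 7 × 8^0 = 7
Position 1: 1 × 8^1 = 8
Position 2: 7 × 8^2 = 448
Position 3: 5 × 8^3 = 2560
Position 4: 3 × 8^4 = 12288
Sum = 7 + 8 + 448 + 2560 + 12288
= 15311


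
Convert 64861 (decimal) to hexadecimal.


Divide by 16 repeatedly:
64861 ÷ 16 = 4053 remainder 13 (D)
4053 ÷ 16 = 253 remainder 5 (5)
253 ÷ 16 = 15 remainder 13 (D)
15 ÷ 16 = 0 remainder 15 (F)
Reading remainders bottom-up:
= 0xFD5D


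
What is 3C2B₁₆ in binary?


Each hex digit → 4 binary bits:
  3 = 0011
  C = 1100
  2 = 0010
  B = 1011
Concatenate: 0011 1100 0010 1011
= 0011110000101011


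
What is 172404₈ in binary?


Each octal digit → 3 binary bits:
  1 = 001
  7 = 111
  2 = 010
  4 = 100
  0 = 000
  4 = 100
Concatenate: 001 111 010 100 000 100
= 001111010100000100


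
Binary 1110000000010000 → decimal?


Positional values:
Bit 4: 1 × 2^4 = 16
Bit 13: 1 × 2^13 = 8192
Bit 14: 1 × 2^14 = 16384
Bit 15: 1 × 2^15 = 32768
Sum = 16 + 8192 + 16384 + 32768
= 57360


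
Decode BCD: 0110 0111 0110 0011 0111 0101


Each 4-bit group → digit:
  0110 → 6
  0111 → 7
  0110 → 6
  0011 → 3
  0111 → 7
  0101 → 5
= 676375


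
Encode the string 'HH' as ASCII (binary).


String: 'HH'  (2 characters)
Per-character ASCII lookup:
  'H': uppercase starts at 65: 'H' = 65 + 7 = 72 → 1001000
  'H': uppercase starts at 65: 'H' = 65 + 7 = 72 → 1001000
= 1001000 1001000


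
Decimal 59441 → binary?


Divide by 2 repeatedly:
59441 ÷ 2 = 29720 remainder 1
29720 ÷ 2 = 14860 remainder 0
14860 ÷ 2 = 7430 remainder 0
7430 ÷ 2 = 3715 remainder 0
3715 ÷ 2 = 1857 remainder 1
1857 ÷ 2 = 928 remainder 1
928 ÷ 2 = 464 remainder 0
464 ÷ 2 = 232 remainder 0
232 ÷ 2 = 116 remainder 0
116 ÷ 2 = 58 remainder 0
58 ÷ 2 = 29 remainder 0
29 ÷ 2 = 14 remainder 1
14 ÷ 2 = 7 remainder 0
7 ÷ 2 = 3 remainder 1
3 ÷ 2 = 1 remainder 1
1 ÷ 2 = 0 remainder 1
Reading remainders bottom-up:
= 1110100000110001


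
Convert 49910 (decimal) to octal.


Divide by 8 repeatedly:
49910 ÷ 8 = 6238 remainder 6
6238 ÷ 8 = 779 remainder 6
779 ÷ 8 = 97 remainder 3
97 ÷ 8 = 12 remainder 1
12 ÷ 8 = 1 remainder 4
1 ÷ 8 = 0 remainder 1
Reading remainders bottom-up:
= 0o141366


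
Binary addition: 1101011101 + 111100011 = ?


Align and add column by column (LSB to MSB, carry propagating):
  01101011101
+ 00111100011
  -----------
  col 0: 1 + 1 + 0 (carry in) = 2 → bit 0, carry out 1
  col 1: 0 + 1 + 1 (carry in) = 2 → bit 0, carry out 1
  col 2: 1 + 0 + 1 (carry in) = 2 → bit 0, carry out 1
  col 3: 1 + 0 + 1 (carry in) = 2 → bit 0, carry out 1
  col 4: 1 + 0 + 1 (carry in) = 2 → bit 0, carry out 1
  col 5: 0 + 1 + 1 (carry in) = 2 → bit 0, carry out 1
  col 6: 1 + 1 + 1 (carry in) = 3 → bit 1, carry out 1
  col 7: 0 + 1 + 1 (carry in) = 2 → bit 0, carry out 1
  col 8: 1 + 1 + 1 (carry in) = 3 → bit 1, carry out 1
  col 9: 1 + 0 + 1 (carry in) = 2 → bit 0, carry out 1
  col 10: 0 + 0 + 1 (carry in) = 1 → bit 1, carry out 0
Reading bits MSB→LSB: 10101000000
Strip leading zeros: 10101000000
= 10101000000


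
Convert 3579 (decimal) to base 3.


Divide by 3 repeatedly:
3579 ÷ 3 = 1193 remainder 0
1193 ÷ 3 = 397 remainder 2
397 ÷ 3 = 132 remainder 1
132 ÷ 3 = 44 remainder 0
44 ÷ 3 = 14 remainder 2
14 ÷ 3 = 4 remainder 2
4 ÷ 3 = 1 remainder 1
1 ÷ 3 = 0 remainder 1
Reading remainders bottom-up:
= 11220120


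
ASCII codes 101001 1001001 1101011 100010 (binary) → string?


Codes (binary): 101001 1001001 1101011 100010
Per-code ASCII lookup:
  101001 = 41  (special character) → ')'
  1001001 = 73  (range 65-90: uppercase, 73 - 65 = 8) → 'I'
  1101011 = 107  (range 97-122: lowercase, 107 - 97 = 10) → 'k'
  100010 = 34  (special character) → '"'
= ')Ik"'


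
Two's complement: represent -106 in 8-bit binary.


Original: 01101010
Step 1 - Invert all bits: 10010101
Step 2 - Add 1: 10010101 + 1
= 10010110 (represents -106)


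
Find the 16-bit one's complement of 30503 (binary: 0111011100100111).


Original: 0111011100100111
Invert all bits:
  bit 0: 0 → 1
  bit 1: 1 → 0
  bit 2: 1 → 0
  bit 3: 1 → 0
  bit 4: 0 → 1
  bit 5: 1 → 0
  bit 6: 1 → 0
  bit 7: 1 → 0
  bit 8: 0 → 1
  bit 9: 0 → 1
  bit 10: 1 → 0
  bit 11: 0 → 1
  bit 12: 0 → 1
  bit 13: 1 → 0
  bit 14: 1 → 0
  bit 15: 1 → 0
= 1000100011011000


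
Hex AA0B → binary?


Each hex digit → 4 binary bits:
  A = 1010
  A = 1010
  0 = 0000
  B = 1011
Concatenate: 1010 1010 0000 1011
= 1010101000001011


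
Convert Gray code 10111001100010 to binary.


Gray code: 10111001100010
MSB stays the same: 1
Each subsequent bit = prev_binary XOR current_gray:
  B[1] = 1 XOR 0 = 1
  B[2] = 1 XOR 1 = 0
  B[3] = 0 XOR 1 = 1
  B[4] = 1 XOR 1 = 0
  B[5] = 0 XOR 0 = 0
  B[6] = 0 XOR 0 = 0
  B[7] = 0 XOR 1 = 1
  B[8] = 1 XOR 1 = 0
  B[9] = 0 XOR 0 = 0
  B[10] = 0 XOR 0 = 0
  B[11] = 0 XOR 0 = 0
  B[12] = 0 XOR 1 = 1
  B[13] = 1 XOR 0 = 1
= 11010001000011 (13379 decimal)


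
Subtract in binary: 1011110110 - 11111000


Align and subtract column by column (LSB to MSB, borrowing when needed):
  1011110110
- 0011111000
  ----------
  col 0: (0 - 0 borrow-in) - 0 → 0 - 0 = 0, borrow out 0
  col 1: (1 - 0 borrow-in) - 0 → 1 - 0 = 1, borrow out 0
  col 2: (1 - 0 borrow-in) - 0 → 1 - 0 = 1, borrow out 0
  col 3: (0 - 0 borrow-in) - 1 → borrow from next column: (0+2) - 1 = 1, borrow out 1
  col 4: (1 - 1 borrow-in) - 1 → borrow from next column: (0+2) - 1 = 1, borrow out 1
  col 5: (1 - 1 borrow-in) - 1 → borrow from next column: (0+2) - 1 = 1, borrow out 1
  col 6: (1 - 1 borrow-in) - 1 → borrow from next column: (0+2) - 1 = 1, borrow out 1
  col 7: (1 - 1 borrow-in) - 1 → borrow from next column: (0+2) - 1 = 1, borrow out 1
  col 8: (0 - 1 borrow-in) - 0 → borrow from next column: (-1+2) - 0 = 1, borrow out 1
  col 9: (1 - 1 borrow-in) - 0 → 0 - 0 = 0, borrow out 0
Reading bits MSB→LSB: 0111111110
Strip leading zeros: 111111110
= 111111110


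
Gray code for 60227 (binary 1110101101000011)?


Binary: 1110101101000011
Gray code: G = B XOR (B >> 1)
B >> 1 = 0111010110100001
1110101101000011 XOR 0111010110100001:
  1 XOR 0 = 1
  1 XOR 1 = 0
  1 XOR 1 = 0
  0 XOR 1 = 1
  1 XOR 0 = 1
  0 XOR 1 = 1
  1 XOR 0 = 1
  1 XOR 1 = 0
  0 XOR 1 = 1
  1 XOR 0 = 1
  0 XOR 1 = 1
  0 XOR 0 = 0
  0 XOR 0 = 0
  0 XOR 0 = 0
  1 XOR 0 = 1
  1 XOR 1 = 0
= 1001111011100010


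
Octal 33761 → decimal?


Positional values:
Position 0: 1 × 8^0 = 1
Position 1: 6 × 8^1 = 48
Position 2: 7 × 8^2 = 448
Position 3: 3 × 8^3 = 1536
Position 4: 3 × 8^4 = 12288
Sum = 1 + 48 + 448 + 1536 + 12288
= 14321


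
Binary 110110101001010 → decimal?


Positional values:
Bit 1: 1 × 2^1 = 2
Bit 3: 1 × 2^3 = 8
Bit 6: 1 × 2^6 = 64
Bit 8: 1 × 2^8 = 256
Bit 10: 1 × 2^10 = 1024
Bit 11: 1 × 2^11 = 2048
Bit 13: 1 × 2^13 = 8192
Bit 14: 1 × 2^14 = 16384
Sum = 2 + 8 + 64 + 256 + 1024 + 2048 + 8192 + 16384
= 27978


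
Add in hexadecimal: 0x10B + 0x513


Align and add column by column (LSB to MSB, each column mod 16 with carry):
  010B
+ 0513
  ----
  col 0: B(11) + 3(3) + 0 (carry in) = 14 → E(14), carry out 0
  col 1: 0(0) + 1(1) + 0 (carry in) = 1 → 1(1), carry out 0
  col 2: 1(1) + 5(5) + 0 (carry in) = 6 → 6(6), carry out 0
  col 3: 0(0) + 0(0) + 0 (carry in) = 0 → 0(0), carry out 0
Reading digits MSB→LSB: 061E
Strip leading zeros: 61E
= 0x61E


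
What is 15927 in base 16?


Divide by 16 repeatedly:
15927 ÷ 16 = 995 remainder 7 (7)
995 ÷ 16 = 62 remainder 3 (3)
62 ÷ 16 = 3 remainder 14 (E)
3 ÷ 16 = 0 remainder 3 (3)
Reading remainders bottom-up:
= 0x3E37


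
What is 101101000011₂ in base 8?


Group into 3-bit groups: 101101000011
  101 = 5
  101 = 5
  000 = 0
  011 = 3
= 0o5503


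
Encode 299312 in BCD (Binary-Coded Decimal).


Each digit → 4-bit binary:
  2 → 0010
  9 → 1001
  9 → 1001
  3 → 0011
  1 → 0001
  2 → 0010
= 0010 1001 1001 0011 0001 0010


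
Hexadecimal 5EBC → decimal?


Positional values:
Position 0: C × 16^0 = 12 × 1 = 12
Position 1: B × 16^1 = 11 × 16 = 176
Position 2: E × 16^2 = 14 × 256 = 3584
Position 3: 5 × 16^3 = 5 × 4096 = 20480
Sum = 12 + 176 + 3584 + 20480
= 24252


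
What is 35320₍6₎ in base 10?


Positional values (base 6):
  0 × 6^0 = 0 × 1 = 0
  2 × 6^1 = 2 × 6 = 12
  3 × 6^2 = 3 × 36 = 108
  5 × 6^3 = 5 × 216 = 1080
  3 × 6^4 = 3 × 1296 = 3888
Sum = 0 + 12 + 108 + 1080 + 3888
= 5088


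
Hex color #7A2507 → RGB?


Hex: #7A2507
R = 7A₁₆ = 122
G = 25₁₆ = 37
B = 07₁₆ = 7
= RGB(122, 37, 7)


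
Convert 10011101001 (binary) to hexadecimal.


Group into 4-bit nibbles: 010011101001
  0100 = 4
  1110 = E
  1001 = 9
= 0x4E9


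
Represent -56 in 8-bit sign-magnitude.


Sign bit: 1 (negative)
Magnitude: 56 = 0111000
= 10111000


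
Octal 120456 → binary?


Each octal digit → 3 binary bits:
  1 = 001
  2 = 010
  0 = 000
  4 = 100
  5 = 101
  6 = 110
Concatenate: 001 010 000 100 101 110
= 001010000100101110


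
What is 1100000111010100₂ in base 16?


Group into 4-bit nibbles: 1100000111010100
  1100 = C
  0001 = 1
  1101 = D
  0100 = 4
= 0xC1D4


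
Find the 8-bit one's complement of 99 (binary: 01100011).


Original: 01100011
Invert all bits:
  bit 0: 0 → 1
  bit 1: 1 → 0
  bit 2: 1 → 0
  bit 3: 0 → 1
  bit 4: 0 → 1
  bit 5: 0 → 1
  bit 6: 1 → 0
  bit 7: 1 → 0
= 10011100


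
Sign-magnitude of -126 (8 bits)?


Sign bit: 1 (negative)
Magnitude: 126 = 1111110
= 11111110


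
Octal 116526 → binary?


Each octal digit → 3 binary bits:
  1 = 001
  1 = 001
  6 = 110
  5 = 101
  2 = 010
  6 = 110
Concatenate: 001 001 110 101 010 110
= 001001110101010110


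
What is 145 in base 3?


Divide by 3 repeatedly:
145 ÷ 3 = 48 remainder 1
48 ÷ 3 = 16 remainder 0
16 ÷ 3 = 5 remainder 1
5 ÷ 3 = 1 remainder 2
1 ÷ 3 = 0 remainder 1
Reading remainders bottom-up:
= 12101


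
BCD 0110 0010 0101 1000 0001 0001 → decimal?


Each 4-bit group → digit:
  0110 → 6
  0010 → 2
  0101 → 5
  1000 → 8
  0001 → 1
  0001 → 1
= 625811


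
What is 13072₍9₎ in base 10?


Positional values (base 9):
  2 × 9^0 = 2 × 1 = 2
  7 × 9^1 = 7 × 9 = 63
  0 × 9^2 = 0 × 81 = 0
  3 × 9^3 = 3 × 729 = 2187
  1 × 9^4 = 1 × 6561 = 6561
Sum = 2 + 63 + 0 + 2187 + 6561
= 8813


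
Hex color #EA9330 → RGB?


Hex: #EA9330
R = EA₁₆ = 234
G = 93₁₆ = 147
B = 30₁₆ = 48
= RGB(234, 147, 48)


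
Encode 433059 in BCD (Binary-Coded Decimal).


Each digit → 4-bit binary:
  4 → 0100
  3 → 0011
  3 → 0011
  0 → 0000
  5 → 0101
  9 → 1001
= 0100 0011 0011 0000 0101 1001


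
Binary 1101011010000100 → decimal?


Positional values:
Bit 2: 1 × 2^2 = 4
Bit 7: 1 × 2^7 = 128
Bit 9: 1 × 2^9 = 512
Bit 10: 1 × 2^10 = 1024
Bit 12: 1 × 2^12 = 4096
Bit 14: 1 × 2^14 = 16384
Bit 15: 1 × 2^15 = 32768
Sum = 4 + 128 + 512 + 1024 + 4096 + 16384 + 32768
= 54916


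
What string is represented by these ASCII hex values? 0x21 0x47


Codes (hex): 0x21 0x47
Per-code ASCII lookup:
  0x21 = 33  (special character) → '!'
  0x47 = 71  (range 65-90: uppercase, 71 - 65 = 6) → 'G'
= '!G'


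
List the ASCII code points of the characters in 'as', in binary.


String: 'as'  (2 characters)
Per-character ASCII lookup:
  'a': lowercase starts at 97: 'a' = 97 + 0 = 97 → 1100001
  's': lowercase starts at 97: 's' = 97 + 18 = 115 → 1110011
= 1100001 1110011
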